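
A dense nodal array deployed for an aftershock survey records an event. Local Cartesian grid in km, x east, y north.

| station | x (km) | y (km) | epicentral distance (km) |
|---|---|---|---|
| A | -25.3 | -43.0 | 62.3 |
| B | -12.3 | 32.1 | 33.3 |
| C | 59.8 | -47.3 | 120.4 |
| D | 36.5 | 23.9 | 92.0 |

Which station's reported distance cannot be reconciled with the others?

Solve using three stations at a time. Using A, B, C (subtract circle equations pairwise → linear system) gives (x, y) ≈ (-42.0, 17.0).
Distances from that point to each station vs reported:
  A: calculated 62.3 vs reported 62.3 → residual 0.0 km
  B: calculated 33.3 vs reported 33.3 → residual 0.0 km
  C: calculated 120.4 vs reported 120.4 → residual 0.0 km
  D: calculated 78.8 vs reported 92.0 → residual 13.2 km
A, B, C are mutually consistent (residuals ≈ 0); D is off by 13.2 km.

D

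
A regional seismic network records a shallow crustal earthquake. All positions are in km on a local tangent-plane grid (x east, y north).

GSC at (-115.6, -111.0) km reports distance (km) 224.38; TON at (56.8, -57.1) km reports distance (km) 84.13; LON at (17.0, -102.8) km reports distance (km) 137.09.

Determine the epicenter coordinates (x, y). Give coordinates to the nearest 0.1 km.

Circle about each station: (x + 115.6)² + (y + 111.0)² = 224.38²; (x − 56.8)² + (y + 57.1)² = 84.13²; (x − 17.0)² + (y + 102.8)² = 137.09².
Subtracting the GSC equation from the TON and LON equations removes the quadratic terms:
344.8 x + 107.8 y = 24070.82
265.2 x + 16.4 y = 16725.20
Solving the 2×2 system: x ≈ 61.4, y ≈ 26.9 km.

61.4 km east, 26.9 km north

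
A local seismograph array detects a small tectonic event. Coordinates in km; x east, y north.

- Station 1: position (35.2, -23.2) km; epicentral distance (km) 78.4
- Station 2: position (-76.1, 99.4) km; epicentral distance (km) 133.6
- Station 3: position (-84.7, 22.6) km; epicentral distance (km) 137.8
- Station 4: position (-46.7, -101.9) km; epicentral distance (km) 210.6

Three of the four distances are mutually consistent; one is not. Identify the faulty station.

Station 4

Solve using three stations at a time. Using Station 1, Station 2, Station 3 (subtract circle equations pairwise → linear system) gives (x, y) ≈ (49.5, 53.9).
Distances from that point to each station vs reported:
  Station 1: calculated 78.4 vs reported 78.4 → residual 0.0 km
  Station 2: calculated 133.6 vs reported 133.6 → residual 0.0 km
  Station 3: calculated 137.8 vs reported 137.8 → residual 0.0 km
  Station 4: calculated 183.1 vs reported 210.6 → residual 27.5 km
Station 1, Station 2, Station 3 are mutually consistent (residuals ≈ 0); Station 4 is off by 27.5 km.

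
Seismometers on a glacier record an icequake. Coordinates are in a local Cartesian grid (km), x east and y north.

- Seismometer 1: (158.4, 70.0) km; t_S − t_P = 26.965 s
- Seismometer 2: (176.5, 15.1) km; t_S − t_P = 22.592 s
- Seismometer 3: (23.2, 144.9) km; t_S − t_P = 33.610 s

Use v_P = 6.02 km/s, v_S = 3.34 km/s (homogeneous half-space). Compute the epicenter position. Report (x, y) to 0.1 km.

Distance from S−P lag: d = Δt · v_P v_S / (v_P − v_S) = Δt · (6.02·3.34)/(6.02−3.34) ≈ 7.5025·Δt.
So d_Seismometer 1 = 202.31, d_Seismometer 2 = 169.50, d_Seismometer 3 = 252.16 km.
Circle about each station: (x − 158.4)² + (y − 70.0)² = 202.31²; (x − 176.5)² + (y − 15.1)² = 169.50²; (x − 23.2)² + (y − 144.9)² = 252.16².
Subtracting the Seismometer 1 equation from the Seismometer 2 and Seismometer 3 equations removes the quadratic terms:
36.2 x − 109.8 y = 13588.79
-270.4 x + 149.8 y = -31111.64
Solving the 2×2 system: x ≈ 56.9, y ≈ -105.0 km.
Check against Seismometer 1 (with the unrounded x, y): √((x − 158.4)²+(y − 70.0)²) = 202.32 ≈ 202.31 km. ✓

56.9 km east, -105.0 km north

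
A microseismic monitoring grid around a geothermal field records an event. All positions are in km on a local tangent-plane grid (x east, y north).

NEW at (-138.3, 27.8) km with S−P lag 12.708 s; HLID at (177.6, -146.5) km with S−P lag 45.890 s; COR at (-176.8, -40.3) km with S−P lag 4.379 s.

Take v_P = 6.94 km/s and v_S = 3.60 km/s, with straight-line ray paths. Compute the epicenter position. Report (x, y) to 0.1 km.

-156.0 km east, -65.6 km north

Distance from S−P lag: d = Δt · v_P v_S / (v_P − v_S) = Δt · (6.94·3.60)/(6.94−3.60) ≈ 7.4802·Δt.
So d_NEW = 95.06, d_HLID = 343.27, d_COR = 32.76 km.
Circle about each station: (x + 138.3)² + (y − 27.8)² = 95.06²; (x − 177.6)² + (y + 146.5)² = 343.27²; (x + 176.8)² + (y + 40.3)² = 32.76².
Subtracting the NEW equation from the HLID and COR equations removes the quadratic terms:
631.8 x − 348.6 y = -75693.61
-77.0 x − 136.2 y = 20945.79
Solving the 2×2 system: x ≈ -156.0, y ≈ -65.6 km.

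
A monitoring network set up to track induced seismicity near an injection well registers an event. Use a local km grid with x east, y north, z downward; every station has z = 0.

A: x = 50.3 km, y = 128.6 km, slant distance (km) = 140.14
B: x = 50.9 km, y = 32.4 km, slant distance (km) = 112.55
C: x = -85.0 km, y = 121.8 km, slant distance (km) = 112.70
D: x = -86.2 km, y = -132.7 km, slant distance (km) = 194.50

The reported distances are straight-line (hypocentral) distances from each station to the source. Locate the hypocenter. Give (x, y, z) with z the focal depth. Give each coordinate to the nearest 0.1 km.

(-38.9, 43.7, 66.9)

Each station gives a sphere (x−x_i)² + (y−y_i)² + z² = d_i² (stations at z=0).
Subtracting the A sphere from B and C: z² cancels, leaving linear equations in x and y:
1.2 x − 192.4 y = -8455.76
-270.6 x − 13.6 y = 9930.12
Solving: x ≈ -38.893, y ≈ 43.706 km (keep extra digits for the depth step; rounded: -38.9, 43.7).
Then from the A sphere: z² = 140.14² − (x − 50.3)² − (y − 128.6)² with x = -38.893, y = 43.706, so z ≈ 66.909 ≈ 66.9 km.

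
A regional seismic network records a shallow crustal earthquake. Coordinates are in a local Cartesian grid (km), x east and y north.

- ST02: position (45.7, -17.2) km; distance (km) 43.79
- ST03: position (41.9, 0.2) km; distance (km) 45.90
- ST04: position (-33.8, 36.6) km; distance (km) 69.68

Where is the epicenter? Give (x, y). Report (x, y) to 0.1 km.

Circle about each station: (x − 45.7)² + (y + 17.2)² = 43.79²; (x − 41.9)² + (y − 0.2)² = 45.90²; (x + 33.8)² + (y − 36.6)² = 69.68².
Subtracting the ST02 equation from the ST03 and ST04 equations removes the quadratic terms:
-7.6 x + 34.8 y = -817.93
-159.0 x + 107.6 y = -2840.07
Solving the 2×2 system: x ≈ 2.3, y ≈ -23.0 km.

2.3 km east, -23.0 km north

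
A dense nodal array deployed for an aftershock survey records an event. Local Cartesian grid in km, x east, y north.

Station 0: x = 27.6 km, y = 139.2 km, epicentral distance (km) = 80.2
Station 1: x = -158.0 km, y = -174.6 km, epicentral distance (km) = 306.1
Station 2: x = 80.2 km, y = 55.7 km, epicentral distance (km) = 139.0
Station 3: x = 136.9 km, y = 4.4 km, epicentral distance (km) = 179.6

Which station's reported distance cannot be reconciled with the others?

Station 3

Solve using three stations at a time. Using Station 0, Station 1, Station 2 (subtract circle equations pairwise → linear system) gives (x, y) ≈ (-47.4, 110.8).
Distances from that point to each station vs reported:
  Station 0: calculated 80.2 vs reported 80.2 → residual 0.0 km
  Station 1: calculated 306.1 vs reported 306.1 → residual 0.0 km
  Station 2: calculated 139.0 vs reported 139.0 → residual 0.0 km
  Station 3: calculated 212.8 vs reported 179.6 → residual 33.2 km
Station 0, Station 1, Station 2 are mutually consistent (residuals ≈ 0); Station 3 is off by 33.2 km.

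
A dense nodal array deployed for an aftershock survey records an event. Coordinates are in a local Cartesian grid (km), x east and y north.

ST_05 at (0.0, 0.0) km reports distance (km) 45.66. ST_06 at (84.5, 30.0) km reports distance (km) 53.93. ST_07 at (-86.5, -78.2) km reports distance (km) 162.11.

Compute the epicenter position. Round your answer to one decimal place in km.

(30.7, 33.8)

Circle about each station: x² + y² = 45.66²; (x − 84.5)² + (y − 30.0)² = 53.93²; (x + 86.5)² + (y + 78.2)² = 162.11².
Subtracting the ST_05 equation from the ST_06 and ST_07 equations removes the quadratic terms:
169.0 x + 60.0 y = 7216.64
-173.0 x − 156.4 y = -10597.33
Solving the 2×2 system: x ≈ 30.7, y ≈ 33.8 km.
Check against ST_05 (with the unrounded x, y): √(x²+y²) = 45.66 ≈ 45.66 km. ✓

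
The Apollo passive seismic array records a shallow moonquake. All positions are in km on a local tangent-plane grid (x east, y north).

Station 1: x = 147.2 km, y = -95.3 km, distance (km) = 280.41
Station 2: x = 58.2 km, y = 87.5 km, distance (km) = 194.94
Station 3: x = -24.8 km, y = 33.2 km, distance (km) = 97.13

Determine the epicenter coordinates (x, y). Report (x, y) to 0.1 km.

-116.3 km east, 0.6 km north

Circle about each station: (x − 147.2)² + (y + 95.3)² = 280.41²; (x − 58.2)² + (y − 87.5)² = 194.94²; (x + 24.8)² + (y − 33.2)² = 97.13².
Subtracting the Station 1 equation from the Station 2 and Station 3 equations removes the quadratic terms:
-178.0 x + 365.6 y = 20921.72
-344.0 x + 257.0 y = 40162.88
Solving the 2×2 system: x ≈ -116.3, y ≈ 0.6 km.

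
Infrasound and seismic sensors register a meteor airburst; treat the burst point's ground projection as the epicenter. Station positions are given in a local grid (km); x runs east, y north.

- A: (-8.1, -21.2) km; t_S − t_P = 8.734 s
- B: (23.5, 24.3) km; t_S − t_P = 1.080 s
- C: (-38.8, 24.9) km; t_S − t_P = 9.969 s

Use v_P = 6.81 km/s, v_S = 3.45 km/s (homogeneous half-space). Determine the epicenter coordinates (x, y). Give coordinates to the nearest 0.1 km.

30.9 km east, 25.8 km north

Distance from S−P lag: d = Δt · v_P v_S / (v_P − v_S) = Δt · (6.81·3.45)/(6.81−3.45) ≈ 6.9924·Δt.
So d_A = 61.07, d_B = 7.55, d_C = 69.71 km.
Circle about each station: (x + 8.1)² + (y + 21.2)² = 61.07²; (x − 23.5)² + (y − 24.3)² = 7.55²; (x + 38.8)² + (y − 24.9)² = 69.71².
Subtracting the A equation from the B and C equations removes the quadratic terms:
63.2 x + 91.0 y = 4300.23
-61.4 x + 92.2 y = 480.46
Solving the 2×2 system: x ≈ 30.9, y ≈ 25.8 km.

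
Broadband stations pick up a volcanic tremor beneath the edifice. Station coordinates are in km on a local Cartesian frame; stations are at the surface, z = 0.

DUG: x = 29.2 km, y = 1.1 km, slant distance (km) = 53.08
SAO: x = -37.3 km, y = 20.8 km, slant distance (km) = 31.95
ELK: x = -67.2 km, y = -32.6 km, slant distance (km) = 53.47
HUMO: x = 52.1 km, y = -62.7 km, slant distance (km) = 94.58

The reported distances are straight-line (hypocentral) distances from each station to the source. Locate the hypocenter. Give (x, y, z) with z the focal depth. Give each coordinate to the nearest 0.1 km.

Each station gives a sphere (x−x_i)² + (y−y_i)² + z² = d_i² (stations at z=0).
Subtracting the DUG sphere from SAO and ELK: z² cancels, leaving linear equations in x and y:
-133.0 x + 39.4 y = 2766.76
-192.8 x − 67.4 y = 4683.20
Solving: x ≈ -22.403, y ≈ -5.400 km (keep extra digits for the depth step; rounded: -22.4, -5.4).
Then from the DUG sphere: z² = 53.08² − (x − 29.2)² − (y − 1.1)² with x = -22.403, y = -5.400, so z ≈ 10.600 ≈ 10.6 km.

x ≈ -22.4 km, y ≈ -5.4 km, depth ≈ 10.6 km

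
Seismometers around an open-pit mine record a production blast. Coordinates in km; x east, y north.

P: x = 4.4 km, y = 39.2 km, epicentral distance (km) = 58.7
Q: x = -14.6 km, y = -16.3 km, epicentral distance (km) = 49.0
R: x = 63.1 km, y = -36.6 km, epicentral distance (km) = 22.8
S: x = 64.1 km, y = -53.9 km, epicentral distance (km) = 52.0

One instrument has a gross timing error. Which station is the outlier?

Solve using three stations at a time. Using P, Q, S (subtract circle equations pairwise → linear system) gives (x, y) ≈ (34.1, -11.4).
Distances from that point to each station vs reported:
  P: calculated 58.7 vs reported 58.7 → residual 0.0 km
  Q: calculated 49.0 vs reported 49.0 → residual 0.0 km
  R: calculated 38.4 vs reported 22.8 → residual 15.6 km
  S: calculated 52.0 vs reported 52.0 → residual 0.0 km
P, Q, S are mutually consistent (residuals ≈ 0); R is off by 15.6 km.

R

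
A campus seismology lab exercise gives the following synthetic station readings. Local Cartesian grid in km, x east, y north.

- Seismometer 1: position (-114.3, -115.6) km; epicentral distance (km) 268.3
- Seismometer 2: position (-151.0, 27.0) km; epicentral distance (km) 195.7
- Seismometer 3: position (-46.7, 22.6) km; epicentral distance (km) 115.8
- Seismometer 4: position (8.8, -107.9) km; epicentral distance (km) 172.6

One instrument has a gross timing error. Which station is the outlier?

Seismometer 4

Solve using three stations at a time. Using Seismometer 1, Seismometer 2, Seismometer 3 (subtract circle equations pairwise → linear system) gives (x, y) ≈ (24.2, 114.2).
Distances from that point to each station vs reported:
  Seismometer 1: calculated 268.3 vs reported 268.3 → residual 0.0 km
  Seismometer 2: calculated 195.7 vs reported 195.7 → residual 0.0 km
  Seismometer 3: calculated 115.8 vs reported 115.8 → residual 0.0 km
  Seismometer 4: calculated 222.6 vs reported 172.6 → residual 50.0 km
Seismometer 1, Seismometer 2, Seismometer 3 are mutually consistent (residuals ≈ 0); Seismometer 4 is off by 50.0 km.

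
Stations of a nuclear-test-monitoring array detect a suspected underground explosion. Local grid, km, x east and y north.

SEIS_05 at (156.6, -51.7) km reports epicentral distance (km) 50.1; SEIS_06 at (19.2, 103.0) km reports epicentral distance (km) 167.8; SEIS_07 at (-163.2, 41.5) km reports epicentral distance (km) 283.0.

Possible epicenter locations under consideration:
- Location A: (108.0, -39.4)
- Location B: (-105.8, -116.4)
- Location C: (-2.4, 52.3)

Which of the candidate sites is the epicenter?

For each candidate, compare |candidate − station| to the reported distance:
Location A: residuals SEIS_05 0.0, SEIS_06 0.0, SEIS_07 0.0 → max 0.0 km
Location B: residuals SEIS_05 220.2, SEIS_06 84.7, SEIS_07 115.0 → max 220.2 km
Location C: residuals SEIS_05 139.9, SEIS_06 112.7, SEIS_07 121.8 → max 139.9 km
Only Location A has all residuals ≈ 0.

Location A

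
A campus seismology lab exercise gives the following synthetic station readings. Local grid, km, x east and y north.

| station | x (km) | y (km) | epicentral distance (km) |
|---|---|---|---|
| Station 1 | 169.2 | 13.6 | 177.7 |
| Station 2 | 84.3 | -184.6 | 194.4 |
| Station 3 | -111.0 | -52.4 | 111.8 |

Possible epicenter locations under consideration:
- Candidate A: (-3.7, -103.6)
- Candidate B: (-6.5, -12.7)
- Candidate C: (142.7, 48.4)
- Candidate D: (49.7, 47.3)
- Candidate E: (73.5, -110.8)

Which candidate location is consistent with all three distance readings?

Candidate B

For each candidate, compare |candidate − station| to the reported distance:
Candidate A: residuals Station 1 31.2, Station 2 74.8, Station 3 7.1 → max 74.8 km
Candidate B: residuals Station 1 0.0, Station 2 0.0, Station 3 0.0 → max 0.0 km
Candidate C: residuals Station 1 134.0, Station 2 45.8, Station 3 161.2 → max 161.2 km
Candidate D: residuals Station 1 53.5, Station 2 40.1, Station 3 77.3 → max 77.3 km
Candidate E: residuals Station 1 20.7, Station 2 119.8, Station 3 81.7 → max 119.8 km
Only Candidate B has all residuals ≈ 0.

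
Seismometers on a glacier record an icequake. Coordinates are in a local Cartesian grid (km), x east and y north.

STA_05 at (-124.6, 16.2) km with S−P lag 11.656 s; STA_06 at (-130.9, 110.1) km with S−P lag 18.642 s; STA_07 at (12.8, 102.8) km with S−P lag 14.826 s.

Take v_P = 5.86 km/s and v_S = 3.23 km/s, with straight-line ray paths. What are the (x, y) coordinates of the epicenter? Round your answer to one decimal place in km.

x ≈ -40.9 km, y ≈ 10.6 km

Distance from S−P lag: d = Δt · v_P v_S / (v_P − v_S) = Δt · (5.86·3.23)/(5.86−3.23) ≈ 7.1969·Δt.
So d_STA_05 = 83.89, d_STA_06 = 134.16, d_STA_07 = 106.70 km.
Circle about each station: (x + 124.6)² + (y − 16.2)² = 83.89²; (x + 130.9)² + (y − 110.1)² = 134.16²; (x − 12.8)² + (y − 102.8)² = 106.70².
Subtracting the STA_05 equation from the STA_06 and STA_07 equations removes the quadratic terms:
-12.6 x + 187.8 y = 2507.85
274.8 x + 173.2 y = -9403.28
Solving the 2×2 system: x ≈ -40.9, y ≈ 10.6 km.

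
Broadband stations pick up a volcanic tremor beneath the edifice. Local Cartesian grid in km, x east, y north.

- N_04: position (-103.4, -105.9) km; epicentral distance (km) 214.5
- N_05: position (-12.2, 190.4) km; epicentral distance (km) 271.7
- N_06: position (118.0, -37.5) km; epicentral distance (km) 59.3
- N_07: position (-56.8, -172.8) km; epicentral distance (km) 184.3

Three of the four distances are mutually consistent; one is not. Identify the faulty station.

Solve using three stations at a time. Using N_04, N_06, N_07 (subtract circle equations pairwise → linear system) gives (x, y) ≈ (110.9, -96.3).
Distances from that point to each station vs reported:
  N_04: calculated 214.5 vs reported 214.5 → residual 0.0 km
  N_05: calculated 312.0 vs reported 271.7 → residual 40.3 km
  N_06: calculated 59.3 vs reported 59.3 → residual 0.0 km
  N_07: calculated 184.3 vs reported 184.3 → residual 0.0 km
N_04, N_06, N_07 are mutually consistent (residuals ≈ 0); N_05 is off by 40.3 km.

N_05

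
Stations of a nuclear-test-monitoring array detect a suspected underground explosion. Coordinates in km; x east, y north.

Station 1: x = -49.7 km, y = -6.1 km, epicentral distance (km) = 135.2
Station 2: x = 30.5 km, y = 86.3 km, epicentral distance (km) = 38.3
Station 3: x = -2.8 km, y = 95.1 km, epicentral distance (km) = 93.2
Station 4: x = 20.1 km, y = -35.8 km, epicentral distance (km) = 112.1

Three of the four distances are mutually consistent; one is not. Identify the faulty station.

Solve using three stations at a time. Using Station 1, Station 2, Station 4 (subtract circle equations pairwise → linear system) gives (x, y) ≈ (63.7, 67.4).
Distances from that point to each station vs reported:
  Station 1: calculated 135.2 vs reported 135.2 → residual 0.0 km
  Station 2: calculated 38.2 vs reported 38.3 → residual 0.1 km
  Station 3: calculated 72.1 vs reported 93.2 → residual 21.1 km
  Station 4: calculated 112.1 vs reported 112.1 → residual 0.0 km
Station 1, Station 2, Station 4 are mutually consistent (residuals ≈ 0); Station 3 is off by 21.1 km.

Station 3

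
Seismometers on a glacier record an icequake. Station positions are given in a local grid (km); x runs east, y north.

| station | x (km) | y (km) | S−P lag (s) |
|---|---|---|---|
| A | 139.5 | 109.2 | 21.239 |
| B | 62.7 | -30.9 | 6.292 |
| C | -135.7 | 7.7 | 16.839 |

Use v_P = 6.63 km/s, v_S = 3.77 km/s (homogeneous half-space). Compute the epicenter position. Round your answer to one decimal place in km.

Distance from S−P lag: d = Δt · v_P v_S / (v_P − v_S) = Δt · (6.63·3.77)/(6.63−3.77) ≈ 8.7395·Δt.
So d_A = 185.62, d_B = 54.99, d_C = 147.17 km.
Circle about each station: (x − 139.5)² + (y − 109.2)² = 185.62²; (x − 62.7)² + (y + 30.9)² = 54.99²; (x + 135.7)² + (y − 7.7)² = 147.17².
Subtracting the A equation from the B and C equations removes the quadratic terms:
-153.6 x − 280.2 y = 4932.09
-550.4 x − 203.0 y = -115.33
Solving the 2×2 system: x ≈ 8.4, y ≈ -22.2 km.
Check against A (with the unrounded x, y): √((x − 139.5)²+(y − 109.2)²) = 185.62 ≈ 185.62 km. ✓

(8.4, -22.2)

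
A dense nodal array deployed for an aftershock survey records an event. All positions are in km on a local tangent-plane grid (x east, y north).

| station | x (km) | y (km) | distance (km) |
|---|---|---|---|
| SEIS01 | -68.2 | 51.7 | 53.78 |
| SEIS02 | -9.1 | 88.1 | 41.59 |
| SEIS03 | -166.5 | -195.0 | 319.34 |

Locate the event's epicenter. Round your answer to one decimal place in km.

-48.4 km east, 101.7 km north

Circle about each station: (x + 68.2)² + (y − 51.7)² = 53.78²; (x + 9.1)² + (y − 88.1)² = 41.59²; (x + 166.5)² + (y + 195.0)² = 319.34².
Subtracting pairs of circle equations eliminates x²+y² and gives linear equations (the radical axes):
118.2 x + 72.8 y = 1682.85
-196.6 x − 493.4 y = -40662.63
Solving the 2×2 system: x ≈ -48.4, y ≈ 101.7 km.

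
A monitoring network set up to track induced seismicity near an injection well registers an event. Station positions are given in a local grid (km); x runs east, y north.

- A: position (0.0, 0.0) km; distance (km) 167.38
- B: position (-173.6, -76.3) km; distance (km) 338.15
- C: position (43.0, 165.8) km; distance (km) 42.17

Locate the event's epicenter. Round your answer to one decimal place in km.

Circle about each station: x² + y² = 167.38²; (x + 173.6)² + (y + 76.3)² = 338.15²; (x − 43.0)² + (y − 165.8)² = 42.17².
Subtracting the A equation from the B and C equations removes the quadratic terms:
-347.2 x − 152.6 y = -50370.71
86.0 x + 331.6 y = 55576.40
Solving the 2×2 system: x ≈ 80.6, y ≈ 146.7 km.
Check against A (with the unrounded x, y): √(x²+y²) = 167.38 ≈ 167.38 km. ✓

(80.6, 146.7)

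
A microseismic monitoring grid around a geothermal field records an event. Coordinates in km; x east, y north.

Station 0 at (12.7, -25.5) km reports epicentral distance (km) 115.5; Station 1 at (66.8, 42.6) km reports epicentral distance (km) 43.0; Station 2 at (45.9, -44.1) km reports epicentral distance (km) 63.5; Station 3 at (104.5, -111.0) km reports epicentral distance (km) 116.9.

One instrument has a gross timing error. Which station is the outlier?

Station 0

Solve using three stations at a time. Using Station 1, Station 2, Station 3 (subtract circle equations pairwise → linear system) gives (x, y) ≈ (86.7, 4.5).
Distances from that point to each station vs reported:
  Station 0: calculated 79.9 vs reported 115.5 → residual 35.6 km
  Station 1: calculated 43.0 vs reported 43.0 → residual 0.0 km
  Station 2: calculated 63.5 vs reported 63.5 → residual 0.0 km
  Station 3: calculated 116.9 vs reported 116.9 → residual 0.0 km
Station 1, Station 2, Station 3 are mutually consistent (residuals ≈ 0); Station 0 is off by 35.6 km.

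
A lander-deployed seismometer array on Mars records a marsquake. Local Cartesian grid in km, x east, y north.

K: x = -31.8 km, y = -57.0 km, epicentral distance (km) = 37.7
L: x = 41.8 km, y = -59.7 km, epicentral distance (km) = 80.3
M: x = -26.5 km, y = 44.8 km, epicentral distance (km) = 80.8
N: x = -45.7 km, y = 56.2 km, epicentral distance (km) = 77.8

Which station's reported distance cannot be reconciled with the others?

M

Solve using three stations at a time. Using K, L, N (subtract circle equations pairwise → linear system) gives (x, y) ≈ (-27.7, -19.5).
Distances from that point to each station vs reported:
  K: calculated 37.7 vs reported 37.7 → residual 0.0 km
  L: calculated 80.3 vs reported 80.3 → residual 0.0 km
  M: calculated 64.3 vs reported 80.8 → residual 16.5 km
  N: calculated 77.8 vs reported 77.8 → residual 0.0 km
K, L, N are mutually consistent (residuals ≈ 0); M is off by 16.5 km.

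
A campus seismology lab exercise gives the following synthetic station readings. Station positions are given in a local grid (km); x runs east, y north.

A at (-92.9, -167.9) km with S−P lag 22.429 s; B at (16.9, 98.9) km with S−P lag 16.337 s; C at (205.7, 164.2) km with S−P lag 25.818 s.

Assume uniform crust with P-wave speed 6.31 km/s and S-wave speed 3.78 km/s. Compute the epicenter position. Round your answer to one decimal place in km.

x ≈ 77.5 km, y ≈ -42.7 km

Distance from S−P lag: d = Δt · v_P v_S / (v_P − v_S) = Δt · (6.31·3.78)/(6.31−3.78) ≈ 9.4276·Δt.
So d_A = 211.45, d_B = 154.02, d_C = 243.40 km.
Circle about each station: (x + 92.9)² + (y + 167.9)² = 211.45²; (x − 16.9)² + (y − 98.9)² = 154.02²; (x − 205.7)² + (y − 164.2)² = 243.40².
Subtracting the A equation from the B and C equations removes the quadratic terms:
219.6 x + 533.6 y = -5765.06
597.2 x + 664.2 y = 17920.85
Solving the 2×2 system: x ≈ 77.5, y ≈ -42.7 km.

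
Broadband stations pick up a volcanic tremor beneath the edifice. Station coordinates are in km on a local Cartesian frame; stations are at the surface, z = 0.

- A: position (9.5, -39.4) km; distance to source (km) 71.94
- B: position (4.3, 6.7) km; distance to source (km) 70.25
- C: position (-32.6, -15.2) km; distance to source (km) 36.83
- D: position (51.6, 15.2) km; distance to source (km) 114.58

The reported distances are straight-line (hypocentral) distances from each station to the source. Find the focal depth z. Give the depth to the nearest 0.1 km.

30.2 km

Each station gives a sphere (x−x_i)² + (y−y_i)² + z² = d_i² (stations at z=0).
Subtracting the A sphere from B and C: z² cancels, leaving linear equations in x and y:
-10.4 x + 92.2 y = -1338.93
-84.2 x + 48.4 y = 3470.10
Solving: x ≈ -52.996, y ≈ -20.500 km (keep extra digits for the depth step; rounded: -53.0, -20.5).
Then from the A sphere: z² = 71.94² − (x − 9.5)² − (y + 39.4)² with x = -52.996, y = -20.500, so z ≈ 30.206 ≈ 30.2 km.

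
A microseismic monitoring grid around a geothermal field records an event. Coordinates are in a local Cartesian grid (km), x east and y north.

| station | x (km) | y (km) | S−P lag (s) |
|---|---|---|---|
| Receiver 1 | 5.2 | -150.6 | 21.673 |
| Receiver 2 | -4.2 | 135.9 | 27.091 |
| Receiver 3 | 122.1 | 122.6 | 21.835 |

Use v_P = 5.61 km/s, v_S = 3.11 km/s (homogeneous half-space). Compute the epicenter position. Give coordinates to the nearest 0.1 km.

x ≈ 92.1 km, y ≈ -26.8 km

Distance from S−P lag: d = Δt · v_P v_S / (v_P − v_S) = Δt · (5.61·3.11)/(5.61−3.11) ≈ 6.9788·Δt.
So d_Receiver 1 = 151.25, d_Receiver 2 = 189.06, d_Receiver 3 = 152.38 km.
Circle about each station: (x − 5.2)² + (y + 150.6)² = 151.25²; (x + 4.2)² + (y − 135.9)² = 189.06²; (x − 122.1)² + (y − 122.6)² = 152.38².
Subtracting the Receiver 1 equation from the Receiver 2 and Receiver 3 equations removes the quadratic terms:
-18.8 x + 573.0 y = -17088.07
233.8 x + 546.4 y = 6888.67
Solving the 2×2 system: x ≈ 92.1, y ≈ -26.8 km.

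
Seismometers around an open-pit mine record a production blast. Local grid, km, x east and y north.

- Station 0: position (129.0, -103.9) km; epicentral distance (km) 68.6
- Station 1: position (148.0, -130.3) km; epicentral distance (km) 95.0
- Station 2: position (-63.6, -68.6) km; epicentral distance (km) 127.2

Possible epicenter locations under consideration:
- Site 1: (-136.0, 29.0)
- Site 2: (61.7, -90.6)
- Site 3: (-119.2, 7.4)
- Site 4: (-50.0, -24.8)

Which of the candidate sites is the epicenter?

For each candidate, compare |candidate − station| to the reported distance:
Site 1: residuals Station 0 227.9, Station 1 230.6, Station 2 5.7 → max 230.6 km
Site 2: residuals Station 0 0.0, Station 1 0.0, Station 2 0.0 → max 0.0 km
Site 3: residuals Station 0 203.4, Station 1 205.6, Station 2 33.0 → max 205.6 km
Site 4: residuals Station 0 127.1, Station 1 129.4, Station 2 81.3 → max 129.4 km
Only Site 2 has all residuals ≈ 0.

Site 2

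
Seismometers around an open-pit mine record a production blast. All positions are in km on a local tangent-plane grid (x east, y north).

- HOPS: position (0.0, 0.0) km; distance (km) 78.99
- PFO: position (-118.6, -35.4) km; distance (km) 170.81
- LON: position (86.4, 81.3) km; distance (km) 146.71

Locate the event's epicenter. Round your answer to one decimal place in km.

(50.3, -60.9)

Circle about each station: x² + y² = 78.99²; (x + 118.6)² + (y + 35.4)² = 170.81²; (x − 86.4)² + (y − 81.3)² = 146.71².
Subtracting the HOPS equation from the PFO and LON equations removes the quadratic terms:
-237.2 x − 70.8 y = -7617.52
172.8 x + 162.6 y = -1209.75
Solving the 2×2 system: x ≈ 50.3, y ≈ -60.9 km.
Check against HOPS (with the unrounded x, y): √(x²+y²) = 78.96 ≈ 78.99 km. ✓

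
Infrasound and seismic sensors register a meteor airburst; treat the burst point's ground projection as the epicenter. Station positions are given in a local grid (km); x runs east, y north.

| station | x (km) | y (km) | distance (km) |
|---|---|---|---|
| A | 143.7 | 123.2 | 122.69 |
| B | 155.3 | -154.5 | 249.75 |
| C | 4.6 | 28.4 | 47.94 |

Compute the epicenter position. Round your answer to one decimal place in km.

(35.8, 64.8)

Circle about each station: (x − 143.7)² + (y − 123.2)² = 122.69²; (x − 155.3)² + (y + 154.5)² = 249.75²; (x − 4.6)² + (y − 28.4)² = 47.94².
Subtracting pairs of circle equations eliminates x²+y² and gives linear equations (the radical axes):
23.2 x − 555.4 y = -35161.82
-278.2 x − 189.6 y = -22245.62
Solving the 2×2 system: x ≈ 35.8, y ≈ 64.8 km.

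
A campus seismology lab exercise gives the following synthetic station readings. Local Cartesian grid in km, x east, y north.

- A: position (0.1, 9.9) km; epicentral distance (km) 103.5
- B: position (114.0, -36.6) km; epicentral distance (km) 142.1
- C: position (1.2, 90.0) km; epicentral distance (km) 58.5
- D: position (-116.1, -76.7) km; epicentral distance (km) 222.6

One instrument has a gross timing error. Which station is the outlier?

Solve using three stations at a time. Using A, B, C (subtract circle equations pairwise → linear system) gives (x, y) ≈ (59.5, 94.6).
Distances from that point to each station vs reported:
  A: calculated 103.5 vs reported 103.5 → residual 0.0 km
  B: calculated 142.1 vs reported 142.1 → residual 0.0 km
  C: calculated 58.5 vs reported 58.5 → residual 0.0 km
  D: calculated 245.4 vs reported 222.6 → residual 22.8 km
A, B, C are mutually consistent (residuals ≈ 0); D is off by 22.8 km.

D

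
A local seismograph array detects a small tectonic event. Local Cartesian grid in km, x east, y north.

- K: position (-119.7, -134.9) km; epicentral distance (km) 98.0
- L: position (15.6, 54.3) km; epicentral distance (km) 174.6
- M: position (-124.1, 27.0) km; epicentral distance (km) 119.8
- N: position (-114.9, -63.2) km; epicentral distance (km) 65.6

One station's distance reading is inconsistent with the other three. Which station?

L

Solve using three stations at a time. Using K, M, N (subtract circle equations pairwise → linear system) gives (x, y) ≈ (-49.3, -66.6).
Distances from that point to each station vs reported:
  K: calculated 98.1 vs reported 98.0 → residual 0.1 km
  L: calculated 137.2 vs reported 174.6 → residual 37.4 km
  M: calculated 119.9 vs reported 119.8 → residual 0.1 km
  N: calculated 65.7 vs reported 65.6 → residual 0.1 km
K, M, N are mutually consistent (residuals ≈ 0); L is off by 37.4 km.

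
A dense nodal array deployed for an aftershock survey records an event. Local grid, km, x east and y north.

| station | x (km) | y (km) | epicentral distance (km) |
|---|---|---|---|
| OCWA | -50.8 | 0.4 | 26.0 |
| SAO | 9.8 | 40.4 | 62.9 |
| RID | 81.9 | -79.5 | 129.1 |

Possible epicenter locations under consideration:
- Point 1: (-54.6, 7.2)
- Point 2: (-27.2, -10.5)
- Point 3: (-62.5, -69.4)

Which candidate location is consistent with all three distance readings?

Point 2

For each candidate, compare |candidate − station| to the reported distance:
Point 1: residuals OCWA 18.2, SAO 9.6, RID 32.6 → max 32.6 km
Point 2: residuals OCWA 0.0, SAO 0.0, RID 0.0 → max 0.0 km
Point 3: residuals OCWA 44.8, SAO 68.6, RID 15.7 → max 68.6 km
Only Point 2 has all residuals ≈ 0.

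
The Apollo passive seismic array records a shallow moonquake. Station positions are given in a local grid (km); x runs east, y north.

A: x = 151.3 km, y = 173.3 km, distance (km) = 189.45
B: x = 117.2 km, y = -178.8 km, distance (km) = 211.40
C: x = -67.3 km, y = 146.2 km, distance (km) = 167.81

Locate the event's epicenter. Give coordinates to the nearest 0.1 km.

Circle about each station: (x − 151.3)² + (y − 173.3)² = 189.45²; (x − 117.2)² + (y + 178.8)² = 211.40²; (x + 67.3)² + (y − 146.2)² = 167.81².
Subtracting pairs of circle equations eliminates x²+y² and gives linear equations (the radical axes):
-68.2 x − 704.2 y = -16017.96
-437.2 x − 54.2 y = -19289.74
Solving the 2×2 system: x ≈ 41.8, y ≈ 18.7 km.

x ≈ 41.8 km, y ≈ 18.7 km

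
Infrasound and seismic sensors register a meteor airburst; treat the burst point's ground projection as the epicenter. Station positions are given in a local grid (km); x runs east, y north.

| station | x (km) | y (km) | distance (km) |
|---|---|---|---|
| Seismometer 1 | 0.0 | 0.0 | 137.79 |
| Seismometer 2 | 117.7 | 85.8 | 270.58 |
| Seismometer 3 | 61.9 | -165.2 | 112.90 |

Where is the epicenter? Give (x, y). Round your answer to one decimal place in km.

-45.4 km east, -130.1 km north

Circle about each station: x² + y² = 137.79²; (x − 117.7)² + (y − 85.8)² = 270.58²; (x − 61.9)² + (y + 165.2)² = 112.90².
Subtracting pairs of circle equations eliminates x²+y² and gives linear equations (the radical axes):
235.4 x + 171.6 y = -33012.52
123.8 x − 330.4 y = 37362.32
Solving the 2×2 system: x ≈ -45.4, y ≈ -130.1 km.
Check against Seismometer 1 (with the unrounded x, y): √(x²+y²) = 137.79 ≈ 137.79 km. ✓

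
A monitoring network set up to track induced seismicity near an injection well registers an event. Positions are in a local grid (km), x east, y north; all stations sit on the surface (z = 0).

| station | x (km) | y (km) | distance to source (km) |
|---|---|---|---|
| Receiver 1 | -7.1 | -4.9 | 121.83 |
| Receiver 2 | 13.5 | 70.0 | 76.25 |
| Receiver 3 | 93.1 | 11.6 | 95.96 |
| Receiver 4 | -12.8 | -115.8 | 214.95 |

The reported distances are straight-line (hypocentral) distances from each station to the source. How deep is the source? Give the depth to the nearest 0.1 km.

Each station gives a sphere (x−x_i)² + (y−y_i)² + z² = d_i² (stations at z=0).
Subtracting the Receiver 1 sphere from Receiver 2 and Receiver 3: z² cancels, leaving linear equations in x and y:
41.2 x + 149.8 y = 14036.32
200.4 x + 33.0 y = 14361.98
Solving: x ≈ 58.905, y ≈ 77.500 km (keep extra digits for the depth step; rounded: 58.9, 77.5).
Then from the Receiver 1 sphere: z² = 121.83² − (x + 7.1)² − (y + 4.9)² with x = 58.905, y = 77.500, so z ≈ 60.796 ≈ 60.8 km.

60.8 km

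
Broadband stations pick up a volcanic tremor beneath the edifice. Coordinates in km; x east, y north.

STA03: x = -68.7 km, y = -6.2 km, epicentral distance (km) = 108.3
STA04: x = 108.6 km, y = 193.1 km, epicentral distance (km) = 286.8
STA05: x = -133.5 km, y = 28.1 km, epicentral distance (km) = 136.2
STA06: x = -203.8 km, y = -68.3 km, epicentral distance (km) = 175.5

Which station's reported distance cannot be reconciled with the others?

Solve using three stations at a time. Using STA04, STA05, STA06 (subtract circle equations pairwise → linear system) gives (x, y) ≈ (-28.7, -58.6).
Distances from that point to each station vs reported:
  STA03: calculated 66.0 vs reported 108.3 → residual 42.3 km
  STA04: calculated 286.7 vs reported 286.8 → residual 0.1 km
  STA05: calculated 136.1 vs reported 136.2 → residual 0.1 km
  STA06: calculated 175.4 vs reported 175.5 → residual 0.1 km
STA04, STA05, STA06 are mutually consistent (residuals ≈ 0); STA03 is off by 42.3 km.

STA03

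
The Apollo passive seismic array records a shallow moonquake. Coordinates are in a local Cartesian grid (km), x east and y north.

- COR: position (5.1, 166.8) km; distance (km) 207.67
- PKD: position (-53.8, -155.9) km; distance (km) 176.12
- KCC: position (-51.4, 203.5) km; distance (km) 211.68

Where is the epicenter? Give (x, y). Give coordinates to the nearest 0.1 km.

Circle about each station: (x − 5.1)² + (y − 166.8)² = 207.67²; (x + 53.8)² + (y + 155.9)² = 176.12²; (x + 51.4)² + (y − 203.5)² = 211.68².
Subtracting the COR equation from the PKD and KCC equations removes the quadratic terms:
-117.8 x − 645.4 y = 11459.57
-113.0 x + 73.4 y = 14524.37
Solving the 2×2 system: x ≈ -125.2, y ≈ 5.1 km.
Check against COR (with the unrounded x, y): √((x − 5.1)²+(y − 166.8)²) = 207.68 ≈ 207.67 km. ✓

x ≈ -125.2 km, y ≈ 5.1 km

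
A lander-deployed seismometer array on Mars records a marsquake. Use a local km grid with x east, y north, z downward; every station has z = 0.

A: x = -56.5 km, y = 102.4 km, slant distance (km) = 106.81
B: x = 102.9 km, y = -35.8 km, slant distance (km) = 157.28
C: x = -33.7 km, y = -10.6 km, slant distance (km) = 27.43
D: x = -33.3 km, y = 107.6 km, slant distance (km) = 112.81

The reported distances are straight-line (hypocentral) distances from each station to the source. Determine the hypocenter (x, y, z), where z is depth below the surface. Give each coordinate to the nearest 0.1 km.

(-49.3, -2.1, 20.9)

Each station gives a sphere (x−x_i)² + (y−y_i)² + z² = d_i² (stations at z=0).
Subtracting the A sphere from B and C: z² cancels, leaving linear equations in x and y:
318.8 x − 276.4 y = -15136.58
45.6 x − 226.0 y = -1773.99
Solving: x ≈ -49.298, y ≈ -2.097 km (keep extra digits for the depth step; rounded: -49.3, -2.1).
Then from the A sphere: z² = 106.81² − (x + 56.5)² − (y − 102.4)² with x = -49.298, y = -2.097, so z ≈ 20.902 ≈ 20.9 km.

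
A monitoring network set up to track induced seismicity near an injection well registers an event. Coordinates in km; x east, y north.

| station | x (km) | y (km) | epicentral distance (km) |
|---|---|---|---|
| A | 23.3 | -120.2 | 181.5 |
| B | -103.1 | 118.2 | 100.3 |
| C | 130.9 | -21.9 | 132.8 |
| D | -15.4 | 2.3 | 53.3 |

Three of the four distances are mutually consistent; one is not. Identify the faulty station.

Solve using three stations at a time. Using A, B, D (subtract circle equations pairwise → linear system) gives (x, y) ≈ (-25.6, 54.6).
Distances from that point to each station vs reported:
  A: calculated 181.5 vs reported 181.5 → residual 0.0 km
  B: calculated 100.3 vs reported 100.3 → residual 0.0 km
  C: calculated 174.2 vs reported 132.8 → residual 41.4 km
  D: calculated 53.3 vs reported 53.3 → residual 0.0 km
A, B, D are mutually consistent (residuals ≈ 0); C is off by 41.4 km.

C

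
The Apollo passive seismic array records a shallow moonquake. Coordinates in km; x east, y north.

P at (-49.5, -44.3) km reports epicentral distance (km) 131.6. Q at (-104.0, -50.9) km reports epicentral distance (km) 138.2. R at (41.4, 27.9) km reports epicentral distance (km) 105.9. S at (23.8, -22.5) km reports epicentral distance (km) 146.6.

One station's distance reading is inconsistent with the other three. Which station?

Solve using three stations at a time. Using P, Q, S (subtract circle equations pairwise → linear system) gives (x, y) ≈ (-76.4, 84.7).
Distances from that point to each station vs reported:
  P: calculated 131.8 vs reported 131.6 → residual 0.2 km
  Q: calculated 138.4 vs reported 138.2 → residual 0.2 km
  R: calculated 130.8 vs reported 105.9 → residual 24.9 km
  S: calculated 146.7 vs reported 146.6 → residual 0.1 km
P, Q, S are mutually consistent (residuals ≈ 0); R is off by 24.9 km.

R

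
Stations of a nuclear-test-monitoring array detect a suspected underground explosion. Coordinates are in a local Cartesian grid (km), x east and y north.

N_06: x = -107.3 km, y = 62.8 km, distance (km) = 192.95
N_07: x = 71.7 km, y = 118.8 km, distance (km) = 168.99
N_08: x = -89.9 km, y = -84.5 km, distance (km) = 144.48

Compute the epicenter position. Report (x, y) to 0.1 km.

x ≈ 50.1 km, y ≈ -48.8 km

Circle about each station: (x + 107.3)² + (y − 62.8)² = 192.95²; (x − 71.7)² + (y − 118.8)² = 168.99²; (x + 89.9)² + (y + 84.5)² = 144.48².
Subtracting the N_06 equation from the N_07 and N_08 equations removes the quadratic terms:
358.0 x + 112.0 y = 12469.28
34.8 x − 294.6 y = 16120.36
Solving the 2×2 system: x ≈ 50.1, y ≈ -48.8 km.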